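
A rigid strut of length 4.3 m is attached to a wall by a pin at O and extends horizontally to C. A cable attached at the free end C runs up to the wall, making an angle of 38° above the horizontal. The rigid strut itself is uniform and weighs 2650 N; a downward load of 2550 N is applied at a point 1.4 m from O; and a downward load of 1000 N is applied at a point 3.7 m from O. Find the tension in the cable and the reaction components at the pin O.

T = 4898 N, O_x = 3860 N, O_y = 3184 N

ΣM about O: T·sin38°·4.3 − 2650·2.15 − 2550·1.4 − 1000·3.7 = 0 → T = 12967.5/(4.3·0.615661) = 4898.31 ≈ 4898 N.
ΣF_x = 0: O_x − T·cos38° = 0 → O_x = 4898.31 × 0.788011 = 3860 N.
ΣF_y = 0: O_y + T·sin38° − 2650 − 2550 − 1000 = 0 → O_y = 6200 − 4898.31 × 0.615661 = 3184 N.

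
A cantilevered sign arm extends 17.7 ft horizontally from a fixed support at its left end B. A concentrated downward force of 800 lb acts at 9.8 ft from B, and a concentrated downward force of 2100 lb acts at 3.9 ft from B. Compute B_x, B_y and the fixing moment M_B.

B_x = 0, B_y = 2900 lb, M_B = 16030 lb·ft

ΣF_x = 0: B_x = 0.
ΣF_y = 0: B_y − 800 − 2100 = 0 → B_y = 2900 lb.
ΣM about B: M_B − 800·9.8 − 2100·3.9 = 0 → M_B = 16030 lb·ft.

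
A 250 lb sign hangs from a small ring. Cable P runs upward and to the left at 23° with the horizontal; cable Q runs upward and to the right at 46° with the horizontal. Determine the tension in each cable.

ΣF_x = 0: −T_P·cos23° + T_Q·cos46° = 0 → T_Q = 1.32512·T_P.
ΣF_y = 0: T_P·sin23° + T_Q·sin46° = 250.
Substitute: T_P·(0.390731 + 1.32512·0.71934) = 250 → T_P = 186.02 ≈ 186.0 lb.
Then T_Q = 1.32512 × 186.02 = 246.5 lb.

T_P = 186.0 lb, T_Q = 246.5 lb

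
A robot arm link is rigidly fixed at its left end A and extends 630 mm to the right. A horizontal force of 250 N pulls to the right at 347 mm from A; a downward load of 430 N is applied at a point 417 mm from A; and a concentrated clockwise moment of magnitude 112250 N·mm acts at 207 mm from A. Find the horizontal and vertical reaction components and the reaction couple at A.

A_x = -250.0 N, A_y = 430.0 N, M_A = 291600 N·mm

ΣF_x = 0: A_x + 250 = 0 → A_x = -250.0 N.
ΣF_y = 0: A_y − 430 = 0 → A_y = 430.0 N.
ΣM about A: M_A − 430·417 − 112250 = 0 → M_A = 291600 N·mm.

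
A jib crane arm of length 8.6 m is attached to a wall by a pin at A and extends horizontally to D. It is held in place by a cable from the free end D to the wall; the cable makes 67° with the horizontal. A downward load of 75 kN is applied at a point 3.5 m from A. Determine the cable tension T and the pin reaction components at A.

T = 33.16 kN, A_x = 12.96 kN, A_y = 44.48 kN

ΣM about A: T·sin67°·8.6 − 75·3.5 = 0 → T = 262.5/(8.6·0.920505) = 33.1593 ≈ 33.16 kN.
ΣF_x = 0: A_x − T·cos67° = 0 → A_x = 33.1593 × 0.390731 = 12.96 kN.
ΣF_y = 0: A_y + T·sin67° − 75 = 0 → A_y = 75 − 33.1593 × 0.920505 = 44.48 kN.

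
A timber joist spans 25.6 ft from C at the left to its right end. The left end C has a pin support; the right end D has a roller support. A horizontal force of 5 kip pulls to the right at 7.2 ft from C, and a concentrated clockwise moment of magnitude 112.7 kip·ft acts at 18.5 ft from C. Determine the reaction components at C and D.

Moments about C: D_y·25.6 − 112.7 = 0 → D_y = 112.7/25.6 = 4.40234 ≈ 4.402 kip.
ΣF_y = 0: C_y + 4.40234  = 0 → C_y = -4.402 kip.
ΣF_x = 0: C_x + 5 = 0 → C_x = -5.000 kip.

C_x = -5.000 kip, C_y = -4.402 kip, D_y = 4.402 kip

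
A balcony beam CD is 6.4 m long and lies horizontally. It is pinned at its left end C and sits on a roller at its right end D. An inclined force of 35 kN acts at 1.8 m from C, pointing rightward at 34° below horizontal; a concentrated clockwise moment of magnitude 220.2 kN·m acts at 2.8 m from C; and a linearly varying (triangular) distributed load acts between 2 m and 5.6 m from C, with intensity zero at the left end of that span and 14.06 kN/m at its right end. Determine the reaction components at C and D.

C_x = -29.02 kN, C_y = -12.43 kN, D_y = 57.31 kN

Resultant of the triangular load: ½ × 14.06 × 3.6 = 25.308 kN, acting at 4.4 m from C (one-third of the span from the peak).
ΣM about C: D_y·6.4 − 35·sin34°·1.8 − 220.2 − (½·14.06·3.6)·4.4 = 0 → D_y = 366.784/6.4 = 57.31 kN.
ΣF_y = 0: C_y + 57.31 − 35·sin34° − ½·14.06·3.6 = 0 → C_y = -12.43 kN.
ΣF_x = 0: C_x + 35·cos34° = 0 → C_x = -29.02 kN.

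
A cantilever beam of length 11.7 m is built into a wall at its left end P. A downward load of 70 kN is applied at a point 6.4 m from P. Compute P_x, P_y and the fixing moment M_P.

ΣF_x = 0: P_x = 0.
ΣF_y = 0: P_y − 70 = 0 → P_y = 70.00 kN.
ΣM about P: M_P − 70·6.4 = 0 → M_P = 448.0 kN·m.

P_x = 0, P_y = 70.00 kN, M_P = 448.0 kN·m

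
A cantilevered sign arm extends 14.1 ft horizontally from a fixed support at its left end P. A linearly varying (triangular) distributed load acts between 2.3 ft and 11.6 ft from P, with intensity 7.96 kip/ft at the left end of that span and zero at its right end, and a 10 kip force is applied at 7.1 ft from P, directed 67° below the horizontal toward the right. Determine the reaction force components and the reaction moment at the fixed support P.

Resultant of the triangular load: ½ × 7.96 × 9.3 = 37.014 kip, acting at 5.4 ft from P (one-third of the span from the peak).
ΣF_x = 0: P_x + 10·cos67° = 0 → P_x = -3.907 kip.
ΣF_y = 0: P_y − ½·7.96·9.3 − 10·sin67° = 0 → P_y = 46.22 kip.
ΣM about P: M_P − (½·7.96·9.3)·5.4 − 10·sin67°·7.1 = 0 → M_P = 265.2 kip·ft.

P_x = -3.907 kip, P_y = 46.22 kip, M_P = 265.2 kip·ft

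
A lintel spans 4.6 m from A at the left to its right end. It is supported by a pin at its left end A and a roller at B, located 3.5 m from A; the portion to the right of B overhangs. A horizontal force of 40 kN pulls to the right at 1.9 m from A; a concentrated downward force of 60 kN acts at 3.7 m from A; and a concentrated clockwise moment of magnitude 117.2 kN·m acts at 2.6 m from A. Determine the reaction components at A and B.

A_x = -40.00 kN, A_y = -36.91 kN, B_y = 96.91 kN

ΣM about A: B_y·3.5 − 60·3.7 − 117.2 = 0 → B_y = 339.2/3.5 = 96.9143 ≈ 96.91 kN.
ΣF_y = 0: A_y + 96.9143 − 60 = 0 → A_y = -36.91 kN.
ΣF_x = 0: A_x + 40 = 0 → A_x = -40.00 kN.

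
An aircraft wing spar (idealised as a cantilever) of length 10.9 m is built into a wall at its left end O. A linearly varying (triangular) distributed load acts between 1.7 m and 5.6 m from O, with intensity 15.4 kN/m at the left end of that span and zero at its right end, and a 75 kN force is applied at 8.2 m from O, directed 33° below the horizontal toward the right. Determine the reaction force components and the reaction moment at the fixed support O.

O_x = -62.90 kN, O_y = 70.88 kN, M_O = 425.0 kN·m

Resultant of the triangular load: ½ × 15.4 × 3.9 = 30.03 kN, acting at 3 m from O (one-third of the span from the peak).
ΣF_x = 0: O_x + 75·cos33° = 0 → O_x = -62.90 kN.
ΣF_y = 0: O_y − ½·15.4·3.9 − 75·sin33° = 0 → O_y = 70.88 kN.
ΣM about O: M_O − (½·15.4·3.9)·3 − 75·sin33°·8.2 = 0 → M_O = 425.0 kN·m.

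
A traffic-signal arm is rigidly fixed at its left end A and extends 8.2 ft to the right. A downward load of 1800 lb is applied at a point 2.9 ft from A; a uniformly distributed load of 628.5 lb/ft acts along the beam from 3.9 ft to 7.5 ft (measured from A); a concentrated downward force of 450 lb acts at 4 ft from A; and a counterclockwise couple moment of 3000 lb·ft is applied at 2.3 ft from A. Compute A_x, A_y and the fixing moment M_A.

A_x = 0, A_y = 4513 lb, M_A = 16920 lb·ft

Resultant of the distributed load: 628.5 × 3.6 = 2262.6 lb at 5.7 ft from A.
ΣF_x = 0: A_x = 0.
ΣF_y = 0: A_y − 1800 − 628.5·3.6 − 450 = 0 → A_y = 4513 lb.
ΣM about A: M_A − 1800·2.9 − (628.5·3.6)·5.7 − 450·4 + 3000 = 0 → M_A = 16920 lb·ft.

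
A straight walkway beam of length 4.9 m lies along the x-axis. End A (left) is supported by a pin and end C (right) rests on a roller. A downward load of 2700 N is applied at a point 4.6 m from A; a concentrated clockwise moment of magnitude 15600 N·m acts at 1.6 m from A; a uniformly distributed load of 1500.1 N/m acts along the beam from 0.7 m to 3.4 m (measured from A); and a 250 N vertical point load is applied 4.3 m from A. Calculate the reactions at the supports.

A_x = 0, A_y = -632.0 N, C_y = 7632 N

Resultant of the distributed load: 1500.1 × 2.7 = 4050.27 N at 2.05 m from A.
Moments about A: C_y·4.9 − 2700·4.6 − 15600 − (1500.1·2.7)·2.05 − 250·4.3 = 0 → C_y = 37398.0535/4.9 = 7632.26 ≈ 7632 N.
ΣF_y = 0: A_y + 7632.26 − 2700 − 1500.1·2.7 − 250 = 0 → A_y = -632.0 N.
ΣF_x = 0: no horizontal applied forces, so A_x = 0.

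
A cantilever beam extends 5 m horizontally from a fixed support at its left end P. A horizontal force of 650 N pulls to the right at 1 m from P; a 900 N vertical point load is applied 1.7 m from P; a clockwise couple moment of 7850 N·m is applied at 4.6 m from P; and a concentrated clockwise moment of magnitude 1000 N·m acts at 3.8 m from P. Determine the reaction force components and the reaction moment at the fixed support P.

P_x = -650.0 N, P_y = 900.0 N, M_P = 10380 N·m

ΣF_x = 0: P_x + 650 = 0 → P_x = -650.0 N.
ΣF_y = 0: P_y − 900 = 0 → P_y = 900.0 N.
ΣM about P: M_P − 900·1.7 − 7850 − 1000 = 0 → M_P = 10380 N·m.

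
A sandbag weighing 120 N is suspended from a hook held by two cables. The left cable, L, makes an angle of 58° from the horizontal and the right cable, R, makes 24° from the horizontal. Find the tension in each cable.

T_L = 110.7 N, T_R = 64.22 N

ΣF_x = 0: −T_L·cos58° + T_R·cos24° = 0 → T_R = 0.580069·T_L.
ΣF_y = 0: T_L·sin58° + T_R·sin24° = 120.
Substitute: T_L·(0.848048 + 0.580069·0.406737) = 120 → T_L = 110.703 ≈ 110.7 N.
Then T_R = 0.580069 × 110.703 = 64.22 N.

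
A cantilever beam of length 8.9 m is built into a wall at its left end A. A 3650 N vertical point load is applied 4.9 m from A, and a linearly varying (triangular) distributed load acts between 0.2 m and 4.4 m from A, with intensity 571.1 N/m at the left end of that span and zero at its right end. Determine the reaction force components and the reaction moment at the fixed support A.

A_x = 0, A_y = 4849 N, M_A = 19800 N·m

Resultant of the triangular load: ½ × 571.1 × 4.2 = 1199.31 N, acting at 1.6 m from A (one-third of the span from the peak).
ΣF_x = 0: A_x = 0.
ΣF_y = 0: A_y − 3650 − ½·571.1·4.2 = 0 → A_y = 4849 N.
ΣM about A: M_A − 3650·4.9 − (½·571.1·4.2)·1.6 = 0 → M_A = 19800 N·m.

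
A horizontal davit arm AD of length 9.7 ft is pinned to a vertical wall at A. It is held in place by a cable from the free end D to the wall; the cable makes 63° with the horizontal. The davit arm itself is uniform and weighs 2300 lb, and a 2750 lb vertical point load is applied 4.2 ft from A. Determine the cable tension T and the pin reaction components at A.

ΣM about A: T·sin63°·9.7 − 2300·4.85 − 2750·4.2 = 0 → T = 22705/(9.7·0.891007) = 2627.05 ≈ 2627 lb.
ΣF_x = 0: A_x − T·cos63° = 0 → A_x = 2627.05 × 0.45399 = 1193 lb.
ΣF_y = 0: A_y + T·sin63° − 2300 − 2750 = 0 → A_y = 5050 − 2627.05 × 0.891007 = 2709 lb.

T = 2627 lb, A_x = 1193 lb, A_y = 2709 lb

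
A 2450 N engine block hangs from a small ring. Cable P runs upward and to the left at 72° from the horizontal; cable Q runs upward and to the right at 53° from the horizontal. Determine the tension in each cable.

ΣF_x = 0: −T_P·cos72° + T_Q·cos53° = 0 → T_Q = 0.513475·T_P.
ΣF_y = 0: T_P·sin72° + T_Q·sin53° = 2450.
Substitute: T_P·(0.951057 + 0.513475·0.798636) = 2450 → T_P = 1799.97 ≈ 1800 N.
Then T_Q = 0.513475 × 1799.97 = 924.2 N.

T_P = 1800 N, T_Q = 924.2 N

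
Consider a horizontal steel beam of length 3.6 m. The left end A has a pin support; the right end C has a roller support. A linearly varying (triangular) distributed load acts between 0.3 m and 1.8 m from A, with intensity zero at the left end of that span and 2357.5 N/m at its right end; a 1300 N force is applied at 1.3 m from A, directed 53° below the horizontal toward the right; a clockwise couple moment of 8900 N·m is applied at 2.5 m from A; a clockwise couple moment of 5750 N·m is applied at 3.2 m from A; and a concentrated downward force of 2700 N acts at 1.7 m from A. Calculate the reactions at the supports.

A_x = -782.4 N, A_y = -851.5 N, C_y = 6358 N

Resultant of the triangular load: ½ × 2357.5 × 1.5 = 1768.125 N, acting at 1.3 m from A (one-third of the span from the peak).
ΣM about A: C_y·3.6 − (½·2357.5·1.5)·1.3 − 1300·sin53°·1.3 − 8900 − 5750 − 2700·1.7 = 0 → C_y = 22888.3/3.6 = 6357.86 ≈ 6358 N.
ΣF_y = 0: A_y + 6357.86 − ½·2357.5·1.5 − 1300·sin53° − 2700 = 0 → A_y = -851.5 N.
ΣF_x = 0: A_x + 1300·cos53° = 0 → A_x = -782.4 N.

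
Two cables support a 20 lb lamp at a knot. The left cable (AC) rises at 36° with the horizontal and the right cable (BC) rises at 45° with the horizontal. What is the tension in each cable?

ΣF_x = 0: −T_AC·cos36° + T_BC·cos45° = 0 → T_BC = 1.14412·T_AC.
ΣF_y = 0: T_AC·sin36° + T_BC·sin45° = 20.
Substitute: T_AC·(0.587785 + 1.14412·0.707107) = 20 → T_AC = 14.3184 ≈ 14.32 lb.
Then T_BC = 1.14412 × 14.3184 = 16.38 lb.

T_AC = 14.32 lb, T_BC = 16.38 lb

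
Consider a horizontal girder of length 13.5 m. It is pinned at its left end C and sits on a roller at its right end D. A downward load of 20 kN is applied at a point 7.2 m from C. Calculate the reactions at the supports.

C_x = 0, C_y = 9.333 kN, D_y = 10.67 kN

ΣM about C: D_y·13.5 − 20·7.2 = 0 → D_y = 144/13.5 = 10.6667 ≈ 10.67 kN.
ΣF_y = 0: C_y + 10.6667 − 20 = 0 → C_y = 9.333 kN.
ΣF_x = 0: no horizontal applied forces, so C_x = 0.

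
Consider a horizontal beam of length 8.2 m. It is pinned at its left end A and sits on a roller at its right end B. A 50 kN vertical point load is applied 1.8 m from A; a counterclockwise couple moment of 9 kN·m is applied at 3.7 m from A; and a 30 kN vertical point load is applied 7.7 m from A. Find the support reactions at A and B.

Moments about A: B_y·8.2 − 50·1.8 + 9 − 30·7.7 = 0 → B_y = 312/8.2 = 38.0488 ≈ 38.05 kN.
ΣF_y = 0: A_y + 38.0488 − 50 − 30 = 0 → A_y = 41.95 kN.
ΣF_x = 0: no horizontal applied forces, so A_x = 0.

A_x = 0, A_y = 41.95 kN, B_y = 38.05 kN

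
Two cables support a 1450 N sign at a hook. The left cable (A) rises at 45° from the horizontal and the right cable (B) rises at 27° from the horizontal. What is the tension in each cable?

T_A = 1358 N, T_B = 1078 N

ΣF_x = 0: −T_A·cos45° + T_B·cos27° = 0 → T_B = 0.793604·T_A.
ΣF_y = 0: T_A·sin45° + T_B·sin27° = 1450.
Substitute: T_A·(0.707107 + 0.793604·0.45399) = 1450 → T_A = 1358.45 ≈ 1358 N.
Then T_B = 0.793604 × 1358.45 = 1078 N.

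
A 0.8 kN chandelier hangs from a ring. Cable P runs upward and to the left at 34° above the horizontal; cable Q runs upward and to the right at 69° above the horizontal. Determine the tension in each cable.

ΣF_x = 0: −T_P·cos34° + T_Q·cos69° = 0 → T_Q = 2.31337·T_P.
ΣF_y = 0: T_P·sin34° + T_Q·sin69° = 0.8.
Substitute: T_P·(0.559193 + 2.31337·0.93358) = 0.8 → T_P = 0.294236 ≈ 0.2942 kN.
Then T_Q = 2.31337 × 0.294236 = 0.6807 kN.

T_P = 0.2942 kN, T_Q = 0.6807 kN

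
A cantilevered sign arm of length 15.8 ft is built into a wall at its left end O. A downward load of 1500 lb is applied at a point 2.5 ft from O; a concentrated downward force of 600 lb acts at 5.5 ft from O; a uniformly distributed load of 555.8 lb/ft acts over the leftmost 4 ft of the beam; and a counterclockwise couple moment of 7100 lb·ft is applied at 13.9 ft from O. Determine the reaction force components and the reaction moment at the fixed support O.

O_x = 0, O_y = 4323 lb, M_O = 4396 lb·ft

Resultant of the distributed load: 555.8 × 4 = 2223.2 lb at 2 ft from O.
ΣF_x = 0: O_x = 0.
ΣF_y = 0: O_y − 1500 − 600 − 555.8·4 = 0 → O_y = 4323 lb.
ΣM about O: M_O − 1500·2.5 − 600·5.5 − (555.8·4)·2 + 7100 = 0 → M_O = 4396 lb·ft.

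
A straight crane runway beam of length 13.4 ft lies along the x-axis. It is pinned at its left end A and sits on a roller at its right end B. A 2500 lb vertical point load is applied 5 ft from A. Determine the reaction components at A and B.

A_x = 0, A_y = 1567 lb, B_y = 932.8 lb

ΣM about A: B_y·13.4 − 2500·5 = 0 → B_y = 12500/13.4 = 932.836 ≈ 932.8 lb.
ΣF_y = 0: A_y + 932.836 − 2500 = 0 → A_y = 1567 lb.
ΣF_x = 0: no horizontal applied forces, so A_x = 0.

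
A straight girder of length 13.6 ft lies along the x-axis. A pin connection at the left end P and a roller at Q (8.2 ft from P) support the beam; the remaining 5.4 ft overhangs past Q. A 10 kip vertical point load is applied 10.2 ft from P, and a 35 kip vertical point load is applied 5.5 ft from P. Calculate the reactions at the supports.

ΣM about P: Q_y·8.2 − 10·10.2 − 35·5.5 = 0 → Q_y = 294.5/8.2 = 35.9146 ≈ 35.91 kip.
ΣF_y = 0: P_y + 35.9146 − 10 − 35 = 0 → P_y = 9.085 kip.
ΣF_x = 0: no horizontal applied forces, so P_x = 0.

P_x = 0, P_y = 9.085 kip, Q_y = 35.91 kip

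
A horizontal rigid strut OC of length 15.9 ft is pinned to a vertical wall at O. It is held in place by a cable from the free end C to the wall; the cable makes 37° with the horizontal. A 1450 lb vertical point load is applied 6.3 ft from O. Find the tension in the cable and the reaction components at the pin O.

T = 954.7 lb, O_x = 762.4 lb, O_y = 875.5 lb

ΣM about O: T·sin37°·15.9 − 1450·6.3 = 0 → T = 9135/(15.9·0.601815) = 954.659 ≈ 954.7 lb.
ΣF_x = 0: O_x − T·cos37° = 0 → O_x = 954.659 × 0.798636 = 762.4 lb.
ΣF_y = 0: O_y + T·sin37° − 1450 = 0 → O_y = 1450 − 954.659 × 0.601815 = 875.5 lb.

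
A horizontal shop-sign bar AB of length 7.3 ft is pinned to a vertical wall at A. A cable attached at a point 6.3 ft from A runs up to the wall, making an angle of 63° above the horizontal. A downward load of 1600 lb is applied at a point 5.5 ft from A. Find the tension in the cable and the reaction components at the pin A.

T = 1568 lb, A_x = 711.7 lb, A_y = 203.2 lb

ΣM about A: T·sin63°·6.3 − 1600·5.5 = 0 → T = 8800/(6.3·0.891007) = 1567.69 ≈ 1568 lb.
ΣF_x = 0: A_x − T·cos63° = 0 → A_x = 1567.69 × 0.45399 = 711.7 lb.
ΣF_y = 0: A_y + T·sin63° − 1600 = 0 → A_y = 1600 − 1567.69 × 0.891007 = 203.2 lb.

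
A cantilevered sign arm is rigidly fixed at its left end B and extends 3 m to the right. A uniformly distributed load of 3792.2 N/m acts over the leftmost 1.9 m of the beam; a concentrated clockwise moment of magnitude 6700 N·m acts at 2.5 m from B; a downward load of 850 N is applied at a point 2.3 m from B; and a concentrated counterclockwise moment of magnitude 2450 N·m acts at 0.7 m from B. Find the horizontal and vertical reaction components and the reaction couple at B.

Resultant of the distributed load: 3792.2 × 1.9 = 7205.18 N at 0.95 m from B.
ΣF_x = 0: B_x = 0.
ΣF_y = 0: B_y − 3792.2·1.9 − 850 = 0 → B_y = 8055 N.
ΣM about B: M_B − (3792.2·1.9)·0.95 − 6700 − 850·2.3 + 2450 = 0 → M_B = 13050 N·m.

B_x = 0, B_y = 8055 N, M_B = 13050 N·m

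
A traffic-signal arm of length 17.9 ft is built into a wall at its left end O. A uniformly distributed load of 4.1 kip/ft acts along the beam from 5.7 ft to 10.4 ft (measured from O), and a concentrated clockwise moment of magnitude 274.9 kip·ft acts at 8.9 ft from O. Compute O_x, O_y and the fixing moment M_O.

Resultant of the distributed load: 4.1 × 4.7 = 19.27 kip at 8.05 ft from O.
ΣF_x = 0: O_x = 0.
ΣF_y = 0: O_y − 4.1·4.7 = 0 → O_y = 19.27 kip.
ΣM about O: M_O − (4.1·4.7)·8.05 − 274.9 = 0 → M_O = 430.0 kip·ft.

O_x = 0, O_y = 19.27 kip, M_O = 430.0 kip·ft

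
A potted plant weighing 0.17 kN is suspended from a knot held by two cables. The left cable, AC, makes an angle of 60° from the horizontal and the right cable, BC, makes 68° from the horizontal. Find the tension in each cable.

T_AC = 0.08082 kN, T_BC = 0.1079 kN

ΣF_x = 0: −T_AC·cos60° + T_BC·cos68° = 0 → T_BC = 1.33473·T_AC.
ΣF_y = 0: T_AC·sin60° + T_BC·sin68° = 0.17.
Substitute: T_AC·(0.866025 + 1.33473·0.927184) = 0.17 → T_AC = 0.0808152 ≈ 0.08082 kN.
Then T_BC = 1.33473 × 0.0808152 = 0.1079 kN.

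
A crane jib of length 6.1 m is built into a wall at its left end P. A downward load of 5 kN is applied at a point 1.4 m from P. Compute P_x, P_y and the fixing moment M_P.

ΣF_x = 0: P_x = 0.
ΣF_y = 0: P_y − 5 = 0 → P_y = 5.000 kN.
ΣM about P: M_P − 5·1.4 = 0 → M_P = 7.000 kN·m.

P_x = 0, P_y = 5.000 kN, M_P = 7.000 kN·m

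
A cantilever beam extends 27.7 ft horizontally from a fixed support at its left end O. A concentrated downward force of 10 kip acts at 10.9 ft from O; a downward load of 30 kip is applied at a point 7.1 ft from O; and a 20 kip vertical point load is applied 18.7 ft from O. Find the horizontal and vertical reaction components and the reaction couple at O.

ΣF_x = 0: O_x = 0.
ΣF_y = 0: O_y − 10 − 30 − 20 = 0 → O_y = 60.00 kip.
ΣM about O: M_O − 10·10.9 − 30·7.1 − 20·18.7 = 0 → M_O = 696.0 kip·ft.

O_x = 0, O_y = 60.00 kip, M_O = 696.0 kip·ft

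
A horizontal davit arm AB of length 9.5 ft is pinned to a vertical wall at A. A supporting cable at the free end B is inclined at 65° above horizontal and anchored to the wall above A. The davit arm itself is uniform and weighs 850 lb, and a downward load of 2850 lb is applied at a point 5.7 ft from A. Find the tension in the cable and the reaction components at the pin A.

T = 2356 lb, A_x = 995.6 lb, A_y = 1565 lb

ΣM about A: T·sin65°·9.5 − 850·4.75 − 2850·5.7 = 0 → T = 20282.5/(9.5·0.906308) = 2355.71 ≈ 2356 lb.
ΣF_x = 0: A_x − T·cos65° = 0 → A_x = 2355.71 × 0.422618 = 995.6 lb.
ΣF_y = 0: A_y + T·sin65° − 850 − 2850 = 0 → A_y = 3700 − 2355.71 × 0.906308 = 1565 lb.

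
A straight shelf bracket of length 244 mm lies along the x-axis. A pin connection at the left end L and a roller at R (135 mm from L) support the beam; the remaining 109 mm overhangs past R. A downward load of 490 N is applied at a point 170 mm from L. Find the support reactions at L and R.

L_x = 0, L_y = -127.0 N, R_y = 617.0 N

ΣM about L: R_y·135 − 490·170 = 0 → R_y = 83300/135 = 617.037 ≈ 617.0 N.
ΣF_y = 0: L_y + 617.037 − 490 = 0 → L_y = -127.0 N.
ΣF_x = 0: no horizontal applied forces, so L_x = 0.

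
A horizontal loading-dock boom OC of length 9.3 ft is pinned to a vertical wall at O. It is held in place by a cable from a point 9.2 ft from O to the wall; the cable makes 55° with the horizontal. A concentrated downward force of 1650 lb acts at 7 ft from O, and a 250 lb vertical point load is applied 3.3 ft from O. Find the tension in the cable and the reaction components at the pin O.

T = 1642 lb, O_x = 941.9 lb, O_y = 554.9 lb

ΣM about O: T·sin55°·9.2 − 1650·7 − 250·3.3 = 0 → T = 12375/(9.2·0.819152) = 1642.07 ≈ 1642 lb.
ΣF_x = 0: O_x − T·cos55° = 0 → O_x = 1642.07 × 0.573576 = 941.9 lb.
ΣF_y = 0: O_y + T·sin55° − 1650 − 250 = 0 → O_y = 1900 − 1642.07 × 0.819152 = 554.9 lb.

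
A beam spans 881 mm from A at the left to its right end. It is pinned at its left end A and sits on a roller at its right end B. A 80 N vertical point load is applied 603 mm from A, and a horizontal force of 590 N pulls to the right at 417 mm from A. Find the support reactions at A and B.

ΣM about A: B_y·881 − 80·603 = 0 → B_y = 48240/881 = 54.756 ≈ 54.76 N.
ΣF_y = 0: A_y + 54.756 − 80 = 0 → A_y = 25.24 N.
ΣF_x = 0: A_x + 590 = 0 → A_x = -590.0 N.

A_x = -590.0 N, A_y = 25.24 N, B_y = 54.76 N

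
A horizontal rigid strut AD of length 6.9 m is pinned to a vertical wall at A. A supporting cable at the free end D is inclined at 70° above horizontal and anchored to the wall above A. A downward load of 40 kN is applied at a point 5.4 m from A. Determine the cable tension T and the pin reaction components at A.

T = 33.31 kN, A_x = 11.39 kN, A_y = 8.696 kN

ΣM about A: T·sin70°·6.9 − 40·5.4 = 0 → T = 216/(6.9·0.939693) = 33.3134 ≈ 33.31 kN.
ΣF_x = 0: A_x − T·cos70° = 0 → A_x = 33.3134 × 0.34202 = 11.39 kN.
ΣF_y = 0: A_y + T·sin70° − 40 = 0 → A_y = 40 − 33.3134 × 0.939693 = 8.696 kN.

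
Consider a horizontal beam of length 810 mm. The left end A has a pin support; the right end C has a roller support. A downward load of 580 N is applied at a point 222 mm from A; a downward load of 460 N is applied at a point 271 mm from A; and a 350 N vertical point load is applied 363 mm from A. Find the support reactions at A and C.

Moments about A: C_y·810 − 580·222 − 460·271 − 350·363 = 0 → C_y = 380470/810 = 469.716 ≈ 469.7 N.
ΣF_y = 0: A_y + 469.716 − 580 − 460 − 350 = 0 → A_y = 920.3 N.
ΣF_x = 0: no horizontal applied forces, so A_x = 0.

A_x = 0, A_y = 920.3 N, C_y = 469.7 N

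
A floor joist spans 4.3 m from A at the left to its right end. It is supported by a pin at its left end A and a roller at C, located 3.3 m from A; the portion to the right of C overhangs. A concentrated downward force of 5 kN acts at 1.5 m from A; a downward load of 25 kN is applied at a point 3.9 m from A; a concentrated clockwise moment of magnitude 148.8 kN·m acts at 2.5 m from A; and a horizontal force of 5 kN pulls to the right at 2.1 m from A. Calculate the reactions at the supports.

A_x = -5.000 kN, A_y = -46.91 kN, C_y = 76.91 kN

ΣM about A: C_y·3.3 − 5·1.5 − 25·3.9 − 148.8 = 0 → C_y = 253.8/3.3 = 76.9091 ≈ 76.91 kN.
ΣF_y = 0: A_y + 76.9091 − 5 − 25 = 0 → A_y = -46.91 kN.
ΣF_x = 0: A_x + 5 = 0 → A_x = -5.000 kN.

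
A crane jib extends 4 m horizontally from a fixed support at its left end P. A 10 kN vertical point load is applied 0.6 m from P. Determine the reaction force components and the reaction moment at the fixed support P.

P_x = 0, P_y = 10.00 kN, M_P = 6.000 kN·m

ΣF_x = 0: P_x = 0.
ΣF_y = 0: P_y − 10 = 0 → P_y = 10.00 kN.
ΣM about P: M_P − 10·0.6 = 0 → M_P = 6.000 kN·m.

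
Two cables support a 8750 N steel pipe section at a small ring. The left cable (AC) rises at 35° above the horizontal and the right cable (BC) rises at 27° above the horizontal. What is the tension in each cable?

ΣF_x = 0: −T_AC·cos35° + T_BC·cos27° = 0 → T_BC = 0.919356·T_AC.
ΣF_y = 0: T_AC·sin35° + T_BC·sin27° = 8750.
Substitute: T_AC·(0.573576 + 0.919356·0.45399) = 8750 → T_AC = 8829.87 ≈ 8830 N.
Then T_BC = 0.919356 × 8829.87 = 8118 N.

T_AC = 8830 N, T_BC = 8118 N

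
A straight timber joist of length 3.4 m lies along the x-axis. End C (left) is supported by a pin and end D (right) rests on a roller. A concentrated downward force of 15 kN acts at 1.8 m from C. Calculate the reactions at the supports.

C_x = 0, C_y = 7.059 kN, D_y = 7.941 kN

Taking moments about C: D_y·3.4 − 15·1.8 = 0 → D_y = 27/3.4 = 7.94118 ≈ 7.941 kN.
ΣF_y = 0: C_y + 7.94118 − 15 = 0 → C_y = 7.059 kN.
ΣF_x = 0: no horizontal applied forces, so C_x = 0.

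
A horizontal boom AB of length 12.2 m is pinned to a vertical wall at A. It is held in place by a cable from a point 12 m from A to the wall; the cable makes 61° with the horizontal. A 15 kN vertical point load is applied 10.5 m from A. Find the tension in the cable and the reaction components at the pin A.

ΣM about A: T·sin61°·12 − 15·10.5 = 0 → T = 157.5/(12·0.87462) = 15.0065 ≈ 15.01 kN.
ΣF_x = 0: A_x − T·cos61° = 0 → A_x = 15.0065 × 0.48481 = 7.275 kN.
ΣF_y = 0: A_y + T·sin61° − 15 = 0 → A_y = 15 − 15.0065 × 0.87462 = 1.875 kN.

T = 15.01 kN, A_x = 7.275 kN, A_y = 1.875 kN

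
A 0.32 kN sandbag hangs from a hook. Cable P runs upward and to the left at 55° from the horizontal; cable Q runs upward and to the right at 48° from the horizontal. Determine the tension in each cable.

T_P = 0.2198 kN, T_Q = 0.1884 kN

ΣF_x = 0: −T_P·cos55° + T_Q·cos48° = 0 → T_Q = 0.857197·T_P.
ΣF_y = 0: T_P·sin55° + T_Q·sin48° = 0.32.
Substitute: T_P·(0.819152 + 0.857197·0.743145) = 0.32 → T_P = 0.219754 ≈ 0.2198 kN.
Then T_Q = 0.857197 × 0.219754 = 0.1884 kN.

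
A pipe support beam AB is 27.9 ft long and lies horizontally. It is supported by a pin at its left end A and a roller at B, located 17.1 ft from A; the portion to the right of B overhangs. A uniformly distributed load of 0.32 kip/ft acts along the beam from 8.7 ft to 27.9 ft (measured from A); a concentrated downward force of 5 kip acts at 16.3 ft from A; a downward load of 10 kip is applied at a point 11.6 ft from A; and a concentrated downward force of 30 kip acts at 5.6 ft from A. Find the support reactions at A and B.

A_x = 0, A_y = 23.19 kip, B_y = 27.95 kip

Resultant of the distributed load: 0.32 × 19.2 = 6.144 kip at 18.3 ft from A.
ΣM about A: B_y·17.1 − (0.32·19.2)·18.3 − 5·16.3 − 10·11.6 − 30·5.6 = 0 → B_y = 477.9352/17.1 = 27.9494 ≈ 27.95 kip.
ΣF_y = 0: A_y + 27.9494 − 0.32·19.2 − 5 − 10 − 30 = 0 → A_y = 23.19 kip.
ΣF_x = 0: no horizontal applied forces, so A_x = 0.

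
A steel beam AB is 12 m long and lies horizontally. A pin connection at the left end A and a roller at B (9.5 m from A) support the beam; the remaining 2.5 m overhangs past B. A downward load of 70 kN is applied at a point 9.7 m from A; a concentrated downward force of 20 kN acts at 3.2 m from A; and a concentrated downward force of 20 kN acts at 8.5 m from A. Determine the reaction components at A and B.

Taking moments about A: B_y·9.5 − 70·9.7 − 20·3.2 − 20·8.5 = 0 → B_y = 913/9.5 = 96.1053 ≈ 96.11 kN.
ΣF_y = 0: A_y + 96.1053 − 70 − 20 − 20 = 0 → A_y = 13.89 kN.
ΣF_x = 0: no horizontal applied forces, so A_x = 0.

A_x = 0, A_y = 13.89 kN, B_y = 96.11 kN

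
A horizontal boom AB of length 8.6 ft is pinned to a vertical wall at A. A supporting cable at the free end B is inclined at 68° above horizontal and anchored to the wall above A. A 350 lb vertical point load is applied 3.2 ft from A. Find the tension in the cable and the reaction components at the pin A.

T = 140.5 lb, A_x = 52.62 lb, A_y = 219.8 lb

ΣM about A: T·sin68°·8.6 − 350·3.2 = 0 → T = 1120/(8.6·0.927184) = 140.46 ≈ 140.5 lb.
ΣF_x = 0: A_x − T·cos68° = 0 → A_x = 140.46 × 0.374607 = 52.62 lb.
ΣF_y = 0: A_y + T·sin68° − 350 = 0 → A_y = 350 − 140.46 × 0.927184 = 219.8 lb.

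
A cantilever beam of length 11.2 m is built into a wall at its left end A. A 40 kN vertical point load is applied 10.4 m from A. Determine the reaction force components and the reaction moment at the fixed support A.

ΣF_x = 0: A_x = 0.
ΣF_y = 0: A_y − 40 = 0 → A_y = 40.00 kN.
ΣM about A: M_A − 40·10.4 = 0 → M_A = 416.0 kN·m.

A_x = 0, A_y = 40.00 kN, M_A = 416.0 kN·m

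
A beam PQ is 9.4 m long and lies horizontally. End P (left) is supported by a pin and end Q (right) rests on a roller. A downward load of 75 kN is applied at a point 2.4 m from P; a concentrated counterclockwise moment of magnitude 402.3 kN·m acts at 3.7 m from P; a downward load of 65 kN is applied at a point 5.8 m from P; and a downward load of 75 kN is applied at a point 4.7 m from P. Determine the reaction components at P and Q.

P_x = 0, P_y = 161.0 kN, Q_y = 53.96 kN

Moments about P: Q_y·9.4 − 75·2.4 + 402.3 − 65·5.8 − 75·4.7 = 0 → Q_y = 507.2/9.4 = 53.9574 ≈ 53.96 kN.
ΣF_y = 0: P_y + 53.9574 − 75 − 65 − 75 = 0 → P_y = 161.0 kN.
ΣF_x = 0: no horizontal applied forces, so P_x = 0.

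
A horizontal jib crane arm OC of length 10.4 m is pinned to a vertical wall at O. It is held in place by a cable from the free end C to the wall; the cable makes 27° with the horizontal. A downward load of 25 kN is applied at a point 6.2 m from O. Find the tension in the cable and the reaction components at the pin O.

ΣM about O: T·sin27°·10.4 − 25·6.2 = 0 → T = 155/(10.4·0.45399) = 32.8286 ≈ 32.83 kN.
ΣF_x = 0: O_x − T·cos27° = 0 → O_x = 32.8286 × 0.891007 = 29.25 kN.
ΣF_y = 0: O_y + T·sin27° − 25 = 0 → O_y = 25 − 32.8286 × 0.45399 = 10.10 kN.

T = 32.83 kN, O_x = 29.25 kN, O_y = 10.10 kN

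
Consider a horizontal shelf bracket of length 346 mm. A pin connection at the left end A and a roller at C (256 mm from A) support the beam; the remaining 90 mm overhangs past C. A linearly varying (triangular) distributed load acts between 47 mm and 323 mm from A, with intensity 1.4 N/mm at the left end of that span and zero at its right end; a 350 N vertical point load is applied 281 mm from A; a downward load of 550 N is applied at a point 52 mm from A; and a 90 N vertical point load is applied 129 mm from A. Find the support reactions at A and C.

A_x = 0, A_y = 537.0 N, C_y = 646.2 N

Resultant of the triangular load: ½ × 1.4 × 276 = 193.2 N, acting at 139 mm from A (one-third of the span from the peak).
Moments about A: C_y·256 − (½·1.4·276)·139 − 350·281 − 550·52 − 90·129 = 0 → C_y = 165414.8/256 = 646.152 ≈ 646.2 N.
ΣF_y = 0: A_y + 646.152 − ½·1.4·276 − 350 − 550 − 90 = 0 → A_y = 537.0 N.
ΣF_x = 0: no horizontal applied forces, so A_x = 0.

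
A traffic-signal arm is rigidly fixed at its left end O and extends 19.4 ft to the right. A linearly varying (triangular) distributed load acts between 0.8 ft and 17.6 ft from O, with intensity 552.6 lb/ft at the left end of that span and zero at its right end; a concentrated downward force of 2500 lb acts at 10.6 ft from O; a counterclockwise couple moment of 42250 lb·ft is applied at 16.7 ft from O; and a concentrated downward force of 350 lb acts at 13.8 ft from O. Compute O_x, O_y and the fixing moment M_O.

Resultant of the triangular load: ½ × 552.6 × 16.8 = 4641.84 lb, acting at 6.4 ft from O (one-third of the span from the peak).
ΣF_x = 0: O_x = 0.
ΣF_y = 0: O_y − ½·552.6·16.8 − 2500 − 350 = 0 → O_y = 7492 lb.
ΣM about O: M_O − (½·552.6·16.8)·6.4 − 2500·10.6 + 42250 − 350·13.8 = 0 → M_O = 18790 lb·ft.

O_x = 0, O_y = 7492 lb, M_O = 18790 lb·ft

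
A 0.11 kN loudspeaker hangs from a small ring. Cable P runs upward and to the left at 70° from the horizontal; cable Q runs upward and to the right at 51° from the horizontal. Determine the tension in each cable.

ΣF_x = 0: −T_P·cos70° + T_Q·cos51° = 0 → T_Q = 0.543475·T_P.
ΣF_y = 0: T_P·sin70° + T_Q·sin51° = 0.11.
Substitute: T_P·(0.939693 + 0.543475·0.777146) = 0.11 → T_P = 0.0807605 ≈ 0.08076 kN.
Then T_Q = 0.543475 × 0.0807605 = 0.04389 kN.

T_P = 0.08076 kN, T_Q = 0.04389 kN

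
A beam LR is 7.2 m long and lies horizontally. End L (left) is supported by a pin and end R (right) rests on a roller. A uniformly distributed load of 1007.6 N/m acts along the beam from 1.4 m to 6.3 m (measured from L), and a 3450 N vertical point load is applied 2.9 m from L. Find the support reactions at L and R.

L_x = 0, L_y = 4358 N, R_y = 4030 N

Resultant of the distributed load: 1007.6 × 4.9 = 4937.24 N at 3.85 m from L.
Taking moments about L: R_y·7.2 − (1007.6·4.9)·3.85 − 3450·2.9 = 0 → R_y = 29013.374/7.2 = 4029.64 ≈ 4030 N.
ΣF_y = 0: L_y + 4029.64 − 1007.6·4.9 − 3450 = 0 → L_y = 4358 N.
ΣF_x = 0: no horizontal applied forces, so L_x = 0.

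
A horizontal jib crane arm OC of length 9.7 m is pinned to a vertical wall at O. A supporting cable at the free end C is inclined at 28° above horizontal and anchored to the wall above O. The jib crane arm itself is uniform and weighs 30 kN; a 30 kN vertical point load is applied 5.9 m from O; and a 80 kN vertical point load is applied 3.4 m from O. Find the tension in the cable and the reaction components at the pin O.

ΣM about O: T·sin28°·9.7 − 30·4.85 − 30·5.9 − 80·3.4 = 0 → T = 594.5/(9.7·0.469472) = 130.548 ≈ 130.5 kN.
ΣF_x = 0: O_x − T·cos28° = 0 → O_x = 130.548 × 0.882948 = 115.3 kN.
ΣF_y = 0: O_y + T·sin28° − 30 − 30 − 80 = 0 → O_y = 140 − 130.548 × 0.469472 = 78.71 kN.

T = 130.5 kN, O_x = 115.3 kN, O_y = 78.71 kN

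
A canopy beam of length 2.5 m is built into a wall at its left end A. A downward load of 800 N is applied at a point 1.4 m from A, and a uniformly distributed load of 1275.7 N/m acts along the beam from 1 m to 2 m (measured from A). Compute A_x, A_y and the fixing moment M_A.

Resultant of the distributed load: 1275.7 × 1 = 1275.7 N at 1.5 m from A.
ΣF_x = 0: A_x = 0.
ΣF_y = 0: A_y − 800 − 1275.7·1 = 0 → A_y = 2076 N.
ΣM about A: M_A − 800·1.4 − (1275.7·1)·1.5 = 0 → M_A = 3034 N·m.

A_x = 0, A_y = 2076 N, M_A = 3034 N·m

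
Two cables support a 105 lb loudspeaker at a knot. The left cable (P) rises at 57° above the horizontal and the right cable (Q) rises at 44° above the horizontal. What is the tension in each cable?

T_P = 76.94 lb, T_Q = 58.26 lb

ΣF_x = 0: −T_P·cos57° + T_Q·cos44° = 0 → T_Q = 0.757137·T_P.
ΣF_y = 0: T_P·sin57° + T_Q·sin44° = 105.
Substitute: T_P·(0.838671 + 0.757137·0.694658) = 105 → T_P = 76.9444 ≈ 76.94 lb.
Then T_Q = 0.757137 × 76.9444 = 58.26 lb.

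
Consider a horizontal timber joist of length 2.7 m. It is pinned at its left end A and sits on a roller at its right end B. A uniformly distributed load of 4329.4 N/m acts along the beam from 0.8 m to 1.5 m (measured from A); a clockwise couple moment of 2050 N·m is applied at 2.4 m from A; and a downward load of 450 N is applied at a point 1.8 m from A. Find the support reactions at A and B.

A_x = 0, A_y = 1131 N, B_y = 2350 N

Resultant of the distributed load: 4329.4 × 0.7 = 3030.58 N at 1.15 m from A.
Taking moments about A: B_y·2.7 − (4329.4·0.7)·1.15 − 2050 − 450·1.8 = 0 → B_y = 6345.167/2.7 = 2350.06 ≈ 2350 N.
ΣF_y = 0: A_y + 2350.06 − 4329.4·0.7 − 450 = 0 → A_y = 1131 N.
ΣF_x = 0: no horizontal applied forces, so A_x = 0.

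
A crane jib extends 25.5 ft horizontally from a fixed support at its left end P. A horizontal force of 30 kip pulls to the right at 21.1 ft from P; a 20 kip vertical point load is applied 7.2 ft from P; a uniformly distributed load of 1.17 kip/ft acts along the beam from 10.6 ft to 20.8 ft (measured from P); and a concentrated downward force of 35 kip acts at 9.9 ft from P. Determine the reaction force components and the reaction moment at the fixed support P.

Resultant of the distributed load: 1.17 × 10.2 = 11.934 kip at 15.7 ft from P.
ΣF_x = 0: P_x + 30 = 0 → P_x = -30.00 kip.
ΣF_y = 0: P_y − 20 − 1.17·10.2 − 35 = 0 → P_y = 66.93 kip.
ΣM about P: M_P − 20·7.2 − (1.17·10.2)·15.7 − 35·9.9 = 0 → M_P = 677.9 kip·ft.

P_x = -30.00 kip, P_y = 66.93 kip, M_P = 677.9 kip·ft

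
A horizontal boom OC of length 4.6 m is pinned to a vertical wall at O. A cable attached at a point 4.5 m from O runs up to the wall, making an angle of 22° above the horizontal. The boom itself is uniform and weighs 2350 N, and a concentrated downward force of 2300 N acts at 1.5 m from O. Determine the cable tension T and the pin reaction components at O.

ΣM about O: T·sin22°·4.5 − 2350·2.3 − 2300·1.5 = 0 → T = 8855/(4.5·0.374607) = 5252.91 ≈ 5253 N.
ΣF_x = 0: O_x − T·cos22° = 0 → O_x = 5252.91 × 0.927184 = 4870 N.
ΣF_y = 0: O_y + T·sin22° − 2350 − 2300 = 0 → O_y = 4650 − 5252.91 × 0.374607 = 2682 N.

T = 5253 N, O_x = 4870 N, O_y = 2682 N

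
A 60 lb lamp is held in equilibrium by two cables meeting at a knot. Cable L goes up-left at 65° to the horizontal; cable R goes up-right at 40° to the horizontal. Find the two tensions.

T_L = 47.58 lb, T_R = 26.25 lb

ΣF_x = 0: −T_L·cos65° + T_R·cos40° = 0 → T_R = 0.551689·T_L.
ΣF_y = 0: T_L·sin65° + T_R·sin40° = 60.
Substitute: T_L·(0.906308 + 0.551689·0.642788) = 60 → T_L = 47.584 ≈ 47.58 lb.
Then T_R = 0.551689 × 47.584 = 26.25 lb.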